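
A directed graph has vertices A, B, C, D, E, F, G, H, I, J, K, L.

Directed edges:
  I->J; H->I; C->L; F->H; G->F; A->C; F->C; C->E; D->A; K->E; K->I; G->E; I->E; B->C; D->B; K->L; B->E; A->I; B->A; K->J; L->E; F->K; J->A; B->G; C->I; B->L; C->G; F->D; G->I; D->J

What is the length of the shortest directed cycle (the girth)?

3

For each vertex v, BFS finds the shortest path from v back to v.
The shortest such closed walk is F → C → G → F, length 3.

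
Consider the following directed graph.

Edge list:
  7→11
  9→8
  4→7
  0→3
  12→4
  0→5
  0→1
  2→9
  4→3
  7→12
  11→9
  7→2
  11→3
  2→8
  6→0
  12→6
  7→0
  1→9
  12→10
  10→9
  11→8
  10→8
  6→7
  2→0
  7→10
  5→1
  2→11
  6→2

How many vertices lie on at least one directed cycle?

4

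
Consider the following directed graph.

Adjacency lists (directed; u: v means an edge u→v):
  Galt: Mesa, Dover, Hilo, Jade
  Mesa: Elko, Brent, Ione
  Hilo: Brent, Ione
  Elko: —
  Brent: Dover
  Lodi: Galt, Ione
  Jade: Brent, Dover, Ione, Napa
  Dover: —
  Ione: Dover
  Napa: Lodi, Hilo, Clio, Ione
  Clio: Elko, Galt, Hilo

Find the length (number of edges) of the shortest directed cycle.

For each vertex v, BFS finds the shortest path from v back to v.
The shortest such closed walk is Napa → Clio → Galt → Jade → Napa, length 4.

4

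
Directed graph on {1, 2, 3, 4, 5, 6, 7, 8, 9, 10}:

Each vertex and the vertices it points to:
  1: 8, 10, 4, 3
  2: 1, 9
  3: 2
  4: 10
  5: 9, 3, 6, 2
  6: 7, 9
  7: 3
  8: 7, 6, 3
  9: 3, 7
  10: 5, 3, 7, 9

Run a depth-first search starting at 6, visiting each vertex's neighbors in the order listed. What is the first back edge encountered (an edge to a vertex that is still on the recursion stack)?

8->7

DFS from 6 (visiting each vertex's neighbors in the order listed); mark gray on enter, black on exit:
6 gray
  7 gray
    3 gray
      2 gray
        1 gray
          8 gray
            8→7: 7 is gray → back edge
First back edge: 8 → 7.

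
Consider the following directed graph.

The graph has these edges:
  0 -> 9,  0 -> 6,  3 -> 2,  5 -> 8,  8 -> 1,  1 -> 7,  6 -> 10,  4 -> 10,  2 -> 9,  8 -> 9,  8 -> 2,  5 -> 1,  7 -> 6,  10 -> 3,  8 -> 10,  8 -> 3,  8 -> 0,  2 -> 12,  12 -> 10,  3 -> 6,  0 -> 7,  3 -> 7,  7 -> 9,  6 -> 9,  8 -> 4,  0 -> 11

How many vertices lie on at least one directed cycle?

A vertex is on a directed cycle iff it belongs to a strongly connected component of size ≥ 2 (or has a self-loop).
The vertices on cycles are {2, 3, 6, 7, 10, 12} — 6 in total.

6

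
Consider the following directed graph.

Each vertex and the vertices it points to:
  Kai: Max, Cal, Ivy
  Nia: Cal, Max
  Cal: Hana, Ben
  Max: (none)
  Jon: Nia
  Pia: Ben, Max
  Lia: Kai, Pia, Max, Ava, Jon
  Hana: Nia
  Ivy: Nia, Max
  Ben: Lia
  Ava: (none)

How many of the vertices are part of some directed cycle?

A vertex is on a directed cycle iff it belongs to a strongly connected component of size ≥ 2 (or has a self-loop).
The vertices on cycles are {Ben, Cal, Ivy, Jon, Kai, Lia, Nia, Pia, Hana} — 9 in total.

9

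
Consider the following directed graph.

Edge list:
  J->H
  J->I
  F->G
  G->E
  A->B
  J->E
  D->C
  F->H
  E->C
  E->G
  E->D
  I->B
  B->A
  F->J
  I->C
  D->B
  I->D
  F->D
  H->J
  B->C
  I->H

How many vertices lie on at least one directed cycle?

A vertex is on a directed cycle iff it belongs to a strongly connected component of size ≥ 2 (or has a self-loop).
The vertices on cycles are {A, B, E, G, H, I, J} — 7 in total.

7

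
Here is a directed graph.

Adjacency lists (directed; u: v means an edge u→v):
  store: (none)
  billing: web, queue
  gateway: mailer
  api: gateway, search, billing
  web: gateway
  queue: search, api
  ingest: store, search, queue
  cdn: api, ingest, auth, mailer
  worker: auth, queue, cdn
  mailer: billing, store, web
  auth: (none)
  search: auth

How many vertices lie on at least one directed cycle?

6

A vertex is on a directed cycle iff it belongs to a strongly connected component of size ≥ 2 (or has a self-loop).
The vertices on cycles are {api, web, queue, mailer, billing, gateway} — 6 in total.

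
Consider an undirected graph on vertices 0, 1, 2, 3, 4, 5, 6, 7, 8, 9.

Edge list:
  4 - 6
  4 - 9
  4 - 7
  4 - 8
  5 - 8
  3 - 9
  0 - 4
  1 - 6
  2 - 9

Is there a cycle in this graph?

DFS, tracking each vertex's parent; an edge to a visited non-parent vertex closes a cycle.
Start from 9:
visit 9 (parent –)
  visit 2 (parent 9)
    2–9: parent, skip
  visit 4 (parent 9)
    4–9: parent, skip
    visit 8 (parent 4)
      8–4: parent, skip
      visit 5 (parent 8)
        5–8: parent, skip
    visit 6 (parent 4)
      visit 1 (parent 6)
        1–6: parent, skip
      6–4: parent, skip
    visit 0 (parent 4)
      0–4: parent, skip
    visit 7 (parent 4)
      7–4: parent, skip
  visit 3 (parent 9)
    3–9: parent, skip
No non-parent visited neighbor found — the graph is a forest.

No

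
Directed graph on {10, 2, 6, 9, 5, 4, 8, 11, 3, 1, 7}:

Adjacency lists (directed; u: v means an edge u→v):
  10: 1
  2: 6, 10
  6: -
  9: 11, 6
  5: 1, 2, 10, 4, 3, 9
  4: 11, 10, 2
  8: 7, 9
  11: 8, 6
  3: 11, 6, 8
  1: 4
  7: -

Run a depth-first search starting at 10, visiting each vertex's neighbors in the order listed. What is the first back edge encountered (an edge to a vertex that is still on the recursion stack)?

DFS from 10 (visiting each vertex's neighbors in the order listed); mark gray on enter, black on exit:
10 gray
  1 gray
    4 gray
      11 gray
        8 gray
          7 gray
          7 black
          9 gray
            9→11: 11 is gray → back edge
First back edge: 9 → 11.

9→11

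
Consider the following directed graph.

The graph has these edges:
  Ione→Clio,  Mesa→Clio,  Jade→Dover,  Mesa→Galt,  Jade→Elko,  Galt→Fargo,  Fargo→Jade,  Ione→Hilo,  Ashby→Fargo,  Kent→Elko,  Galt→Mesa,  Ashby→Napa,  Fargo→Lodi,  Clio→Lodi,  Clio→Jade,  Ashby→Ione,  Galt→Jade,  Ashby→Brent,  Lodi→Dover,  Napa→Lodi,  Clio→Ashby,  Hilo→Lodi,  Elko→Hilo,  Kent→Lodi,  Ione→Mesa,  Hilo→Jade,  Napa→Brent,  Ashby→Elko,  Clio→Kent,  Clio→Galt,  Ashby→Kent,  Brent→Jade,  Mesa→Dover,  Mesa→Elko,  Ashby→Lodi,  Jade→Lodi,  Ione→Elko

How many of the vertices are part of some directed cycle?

A vertex is on a directed cycle iff it belongs to a strongly connected component of size ≥ 2 (or has a self-loop).
The vertices on cycles are {Clio, Elko, Galt, Hilo, Ione, Jade, Mesa, Ashby} — 8 in total.

8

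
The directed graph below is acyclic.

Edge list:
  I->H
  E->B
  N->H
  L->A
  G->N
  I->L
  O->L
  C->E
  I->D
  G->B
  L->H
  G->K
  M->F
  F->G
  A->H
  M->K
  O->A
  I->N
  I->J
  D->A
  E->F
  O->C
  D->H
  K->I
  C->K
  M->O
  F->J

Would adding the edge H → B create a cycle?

No

Adding H→B creates a cycle iff B can already reach H.
Explore from B: no path reaches H. The graph stays acyclic.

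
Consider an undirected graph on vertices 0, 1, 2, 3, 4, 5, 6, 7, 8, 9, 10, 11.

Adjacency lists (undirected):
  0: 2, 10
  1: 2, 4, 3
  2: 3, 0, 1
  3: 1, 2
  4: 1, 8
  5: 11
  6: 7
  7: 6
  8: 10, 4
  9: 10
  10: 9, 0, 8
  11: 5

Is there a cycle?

DFS, tracking each vertex's parent; an edge to a visited non-parent vertex closes a cycle.
Start from 0:
visit 0 (parent –)
  visit 2 (parent 0)
    visit 3 (parent 2)
      visit 1 (parent 3)
        1–2: 2 visited and ≠ parent → cycle
Cycle: 2 – 3 – 1 – 2.

Yes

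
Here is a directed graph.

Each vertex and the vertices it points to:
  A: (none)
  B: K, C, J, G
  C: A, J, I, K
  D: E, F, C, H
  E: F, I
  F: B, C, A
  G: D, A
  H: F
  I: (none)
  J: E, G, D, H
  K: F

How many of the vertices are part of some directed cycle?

9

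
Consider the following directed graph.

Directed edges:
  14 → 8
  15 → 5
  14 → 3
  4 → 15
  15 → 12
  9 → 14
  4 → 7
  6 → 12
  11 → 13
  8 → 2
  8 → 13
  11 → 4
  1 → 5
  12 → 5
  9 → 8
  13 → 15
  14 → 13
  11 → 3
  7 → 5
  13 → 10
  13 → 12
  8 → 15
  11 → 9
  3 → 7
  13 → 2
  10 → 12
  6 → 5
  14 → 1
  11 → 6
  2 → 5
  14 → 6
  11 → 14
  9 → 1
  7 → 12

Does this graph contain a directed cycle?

DFS with white/gray/black marking, starting from 14:
14 gray
  6 gray
    12 gray
      5 gray
      5 black
    12 black
    6→5: 5 black — skip
  6 black
  3 gray
    7 gray
      7→5: 5 black — skip
      7→12: 12 black — skip
    7 black
  3 black
  1 gray
    1→5: 5 black — skip
  1 black
  8 gray
    2 gray
      2→5: 5 black — skip
    2 black
    13 gray
      10 gray
        10→12: 12 black — skip
      10 black
      15 gray
        15→5: 5 black — skip
        15→12: 12 black — skip
      15 black
      13→12: 12 black — skip
      13→2: 2 black — skip
    13 black
    8→15: 15 black — skip
  8 black
  14→13: 13 black — skip
14 black
4 gray
  4→15: 15 black — skip
  4→7: 7 black — skip
4 black
9 gray
  9→8: 8 black — skip
  9→1: 1 black — skip
  9→14: 14 black — skip
9 black
11 gray
  11→14: 14 black — skip
  11→6: 6 black — skip
  11→4: 4 black — skip
  11→13: 13 black — skip
  11→9: 9 black — skip
  11→3: 3 black — skip
11 black
Every edge goes to a white or black vertex — no back edge, so the graph is acyclic.

No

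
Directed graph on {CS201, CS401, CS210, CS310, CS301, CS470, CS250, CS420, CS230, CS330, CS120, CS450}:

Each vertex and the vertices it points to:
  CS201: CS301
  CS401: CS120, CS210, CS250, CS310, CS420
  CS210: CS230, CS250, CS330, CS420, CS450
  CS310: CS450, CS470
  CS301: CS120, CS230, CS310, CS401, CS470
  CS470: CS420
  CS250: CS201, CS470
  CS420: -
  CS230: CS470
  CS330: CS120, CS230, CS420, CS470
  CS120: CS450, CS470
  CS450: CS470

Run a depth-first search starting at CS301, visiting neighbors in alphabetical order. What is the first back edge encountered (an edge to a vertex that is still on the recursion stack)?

CS201→CS301

DFS from CS301 (visiting neighbors in alphabetical order); mark gray on enter, black on exit:
CS301 gray
  CS120 gray
    CS450 gray
      CS470 gray
        CS420 gray
        CS420 black
      CS470 black
    CS450 black
    CS120→CS470: CS470 black — skip
  CS120 black
  CS230 gray
    CS230→CS470: CS470 black — skip
  CS230 black
  CS310 gray
    CS310→CS450: CS450 black — skip
    CS310→CS470: CS470 black — skip
  CS310 black
  CS401 gray
    CS401→CS120: CS120 black — skip
    CS210 gray
      CS210→CS230: CS230 black — skip
      CS250 gray
        CS201 gray
          CS201→CS301: CS301 is gray → back edge
First back edge: CS201 → CS301.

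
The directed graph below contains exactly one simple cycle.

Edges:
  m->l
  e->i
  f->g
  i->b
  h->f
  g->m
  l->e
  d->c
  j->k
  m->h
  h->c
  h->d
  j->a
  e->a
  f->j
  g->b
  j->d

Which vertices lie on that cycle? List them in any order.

DFS with gray/black marking from m:
m gray
  h gray
    f gray
      j gray
        k gray
        k black
        a gray
        a black
        d gray
          c gray
          c black
        d black
      j black
      g gray
        b gray
        b black
        g→m: m is gray → back edge
Back edge closes the cycle m → h → f → g → m; its vertices are {f, g, h, m}.

f, g, h, m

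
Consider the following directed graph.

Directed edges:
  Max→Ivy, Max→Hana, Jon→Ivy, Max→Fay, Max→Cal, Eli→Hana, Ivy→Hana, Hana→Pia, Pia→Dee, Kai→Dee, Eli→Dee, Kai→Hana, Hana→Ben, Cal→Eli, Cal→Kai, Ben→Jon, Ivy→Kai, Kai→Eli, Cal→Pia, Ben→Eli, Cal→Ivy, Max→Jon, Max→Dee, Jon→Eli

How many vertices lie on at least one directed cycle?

6

A vertex is on a directed cycle iff it belongs to a strongly connected component of size ≥ 2 (or has a self-loop).
The vertices on cycles are {Ben, Eli, Ivy, Jon, Kai, Hana} — 6 in total.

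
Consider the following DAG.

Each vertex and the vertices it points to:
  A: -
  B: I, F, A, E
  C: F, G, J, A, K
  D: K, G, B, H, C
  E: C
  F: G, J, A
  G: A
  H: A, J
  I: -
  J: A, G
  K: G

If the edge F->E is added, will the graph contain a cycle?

Adding F→E creates a cycle iff E can already reach F.
Path from E: E → C → F.
So E → … → F → E is a cycle.

Yes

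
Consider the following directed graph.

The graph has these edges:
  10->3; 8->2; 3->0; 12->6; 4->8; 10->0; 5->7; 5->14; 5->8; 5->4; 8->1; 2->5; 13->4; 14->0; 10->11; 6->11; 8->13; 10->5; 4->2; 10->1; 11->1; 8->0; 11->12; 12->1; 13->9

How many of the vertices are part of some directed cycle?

A vertex is on a directed cycle iff it belongs to a strongly connected component of size ≥ 2 (or has a self-loop).
The vertices on cycles are {2, 4, 5, 6, 8, 11, 12, 13} — 8 in total.

8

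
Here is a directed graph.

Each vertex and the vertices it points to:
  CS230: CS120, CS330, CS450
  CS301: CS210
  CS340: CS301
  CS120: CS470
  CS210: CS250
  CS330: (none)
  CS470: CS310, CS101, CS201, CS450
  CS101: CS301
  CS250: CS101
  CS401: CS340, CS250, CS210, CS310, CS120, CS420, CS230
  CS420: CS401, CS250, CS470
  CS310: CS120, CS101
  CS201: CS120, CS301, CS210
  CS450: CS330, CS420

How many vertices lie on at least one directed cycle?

12

A vertex is on a directed cycle iff it belongs to a strongly connected component of size ≥ 2 (or has a self-loop).
The vertices on cycles are {CS101, CS120, CS201, CS210, CS230, CS250, CS301, CS310, CS401, CS420, CS450, CS470} — 12 in total.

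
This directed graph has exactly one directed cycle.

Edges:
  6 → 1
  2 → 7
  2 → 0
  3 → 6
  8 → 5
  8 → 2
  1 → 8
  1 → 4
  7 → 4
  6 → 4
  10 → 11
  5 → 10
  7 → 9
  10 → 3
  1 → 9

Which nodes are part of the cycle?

1, 3, 5, 6, 8, 10

DFS with gray/black marking from 8:
8 gray
  5 gray
    10 gray
      11 gray
      11 black
      3 gray
        6 gray
          1 gray
            9 gray
            9 black
            1→8: 8 is gray → back edge
Back edge closes the cycle 8 → 5 → 10 → 3 → 6 → 1 → 8; its vertices are {1, 3, 5, 6, 8, 10}.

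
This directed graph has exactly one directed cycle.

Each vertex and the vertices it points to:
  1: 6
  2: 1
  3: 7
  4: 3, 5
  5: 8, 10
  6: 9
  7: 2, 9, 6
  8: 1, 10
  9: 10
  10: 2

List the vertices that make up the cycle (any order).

1, 2, 6, 9, 10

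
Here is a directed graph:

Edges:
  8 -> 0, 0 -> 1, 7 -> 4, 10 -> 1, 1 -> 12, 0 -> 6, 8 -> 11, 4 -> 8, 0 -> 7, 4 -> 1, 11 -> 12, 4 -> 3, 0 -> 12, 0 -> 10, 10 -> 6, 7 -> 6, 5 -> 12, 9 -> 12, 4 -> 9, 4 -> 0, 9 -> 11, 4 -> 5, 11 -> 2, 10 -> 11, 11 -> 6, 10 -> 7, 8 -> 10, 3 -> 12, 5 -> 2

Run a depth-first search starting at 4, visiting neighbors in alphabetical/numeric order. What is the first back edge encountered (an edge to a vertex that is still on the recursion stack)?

7->4

DFS from 4 (visiting neighbors in alphabetical/numeric order); mark gray on enter, black on exit:
4 gray
  0 gray
    1 gray
      12 gray
      12 black
    1 black
    6 gray
    6 black
    7 gray
      7→4: 4 is gray → back edge
First back edge: 7 → 4.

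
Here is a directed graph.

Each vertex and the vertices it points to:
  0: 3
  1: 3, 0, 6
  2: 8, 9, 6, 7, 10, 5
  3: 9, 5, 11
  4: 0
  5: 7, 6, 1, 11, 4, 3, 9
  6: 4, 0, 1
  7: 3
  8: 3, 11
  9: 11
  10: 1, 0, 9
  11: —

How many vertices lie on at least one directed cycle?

7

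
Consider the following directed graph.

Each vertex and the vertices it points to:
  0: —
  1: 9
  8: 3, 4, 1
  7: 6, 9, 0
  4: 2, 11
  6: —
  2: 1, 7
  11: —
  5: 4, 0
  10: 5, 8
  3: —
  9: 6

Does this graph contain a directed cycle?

DFS with white/gray/black marking, starting from 8:
8 gray
  3 gray
  3 black
  4 gray
    2 gray
      1 gray
        9 gray
          6 gray
          6 black
        9 black
      1 black
      7 gray
        7→6: 6 black — skip
        7→9: 9 black — skip
        0 gray
        0 black
      7 black
    2 black
    11 gray
    11 black
  4 black
  8→1: 1 black — skip
8 black
5 gray
  5→4: 4 black — skip
  5→0: 0 black — skip
5 black
10 gray
  10→5: 5 black — skip
  10→8: 8 black — skip
10 black
Every edge goes to a white or black vertex — no back edge, so the graph is acyclic.

No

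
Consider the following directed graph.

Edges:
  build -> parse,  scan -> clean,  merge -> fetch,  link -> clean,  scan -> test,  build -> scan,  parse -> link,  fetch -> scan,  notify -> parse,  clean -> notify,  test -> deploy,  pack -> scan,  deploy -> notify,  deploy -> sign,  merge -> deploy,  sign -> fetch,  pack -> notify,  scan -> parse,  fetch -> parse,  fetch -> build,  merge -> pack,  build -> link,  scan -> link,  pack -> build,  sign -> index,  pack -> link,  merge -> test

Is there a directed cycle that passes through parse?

parse is on a cycle iff parse can reach itself via ≥1 edge.
parse → link → clean → notify → parse — yes.

Yes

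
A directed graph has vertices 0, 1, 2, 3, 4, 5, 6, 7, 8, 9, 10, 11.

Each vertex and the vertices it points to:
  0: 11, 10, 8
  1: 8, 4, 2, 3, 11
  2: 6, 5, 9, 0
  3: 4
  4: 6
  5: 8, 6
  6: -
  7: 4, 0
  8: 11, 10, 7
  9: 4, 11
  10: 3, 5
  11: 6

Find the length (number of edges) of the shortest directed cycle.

For each vertex v, BFS finds the shortest path from v back to v.
The shortest such closed walk is 8 → 10 → 5 → 8, length 3.

3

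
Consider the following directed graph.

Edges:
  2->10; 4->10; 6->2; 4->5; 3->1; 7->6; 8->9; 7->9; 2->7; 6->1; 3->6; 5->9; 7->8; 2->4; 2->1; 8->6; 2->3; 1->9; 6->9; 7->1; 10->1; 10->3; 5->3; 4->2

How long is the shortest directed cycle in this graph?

For each vertex v, BFS finds the shortest path from v back to v.
The shortest such closed walk is 4 → 2 → 4, length 2.

2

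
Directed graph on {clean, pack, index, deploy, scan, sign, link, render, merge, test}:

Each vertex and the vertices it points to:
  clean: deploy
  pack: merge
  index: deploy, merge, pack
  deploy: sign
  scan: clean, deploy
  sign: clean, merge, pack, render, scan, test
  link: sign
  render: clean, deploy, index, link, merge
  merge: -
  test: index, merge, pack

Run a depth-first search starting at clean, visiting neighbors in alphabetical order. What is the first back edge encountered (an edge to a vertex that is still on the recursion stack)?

sign→clean

DFS from clean (visiting neighbors in alphabetical order); mark gray on enter, black on exit:
clean gray
  deploy gray
    sign gray
      sign→clean: clean is gray → back edge
First back edge: sign → clean.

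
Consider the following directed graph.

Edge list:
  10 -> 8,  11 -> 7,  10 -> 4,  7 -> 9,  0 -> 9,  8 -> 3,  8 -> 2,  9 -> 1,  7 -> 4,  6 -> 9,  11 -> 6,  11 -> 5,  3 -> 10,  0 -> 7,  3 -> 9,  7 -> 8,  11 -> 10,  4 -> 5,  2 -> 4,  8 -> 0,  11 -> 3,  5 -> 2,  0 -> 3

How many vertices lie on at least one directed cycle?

A vertex is on a directed cycle iff it belongs to a strongly connected component of size ≥ 2 (or has a self-loop).
The vertices on cycles are {0, 2, 3, 4, 5, 7, 8, 10} — 8 in total.

8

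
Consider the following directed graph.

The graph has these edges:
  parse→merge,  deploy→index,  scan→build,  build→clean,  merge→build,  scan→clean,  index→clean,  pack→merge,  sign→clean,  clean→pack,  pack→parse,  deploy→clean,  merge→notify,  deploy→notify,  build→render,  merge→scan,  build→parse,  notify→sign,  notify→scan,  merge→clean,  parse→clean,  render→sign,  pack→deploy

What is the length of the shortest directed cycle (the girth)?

For each vertex v, BFS finds the shortest path from v back to v.
The shortest such closed walk is pack → deploy → clean → pack, length 3.

3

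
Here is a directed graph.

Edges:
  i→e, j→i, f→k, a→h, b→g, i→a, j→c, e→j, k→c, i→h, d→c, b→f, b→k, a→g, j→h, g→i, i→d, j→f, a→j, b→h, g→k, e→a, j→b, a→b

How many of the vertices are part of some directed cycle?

6

A vertex is on a directed cycle iff it belongs to a strongly connected component of size ≥ 2 (or has a self-loop).
The vertices on cycles are {a, b, e, g, i, j} — 6 in total.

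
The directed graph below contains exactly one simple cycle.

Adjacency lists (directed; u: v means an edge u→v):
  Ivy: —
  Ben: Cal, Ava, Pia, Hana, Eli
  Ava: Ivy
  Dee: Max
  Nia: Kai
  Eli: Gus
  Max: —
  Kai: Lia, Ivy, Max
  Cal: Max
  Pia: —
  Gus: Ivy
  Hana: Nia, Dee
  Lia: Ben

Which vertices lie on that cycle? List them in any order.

Ben, Kai, Lia, Nia, Hana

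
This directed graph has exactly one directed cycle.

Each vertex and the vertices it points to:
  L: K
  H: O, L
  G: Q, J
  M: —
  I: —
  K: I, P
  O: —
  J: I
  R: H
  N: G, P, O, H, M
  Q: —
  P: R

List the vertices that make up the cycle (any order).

DFS with gray/black marking from H:
H gray
  O gray
  O black
  L gray
    K gray
      I gray
      I black
      P gray
        R gray
          R→H: H is gray → back edge
Back edge closes the cycle H → L → K → P → R → H; its vertices are {H, K, L, P, R}.

H, K, L, P, R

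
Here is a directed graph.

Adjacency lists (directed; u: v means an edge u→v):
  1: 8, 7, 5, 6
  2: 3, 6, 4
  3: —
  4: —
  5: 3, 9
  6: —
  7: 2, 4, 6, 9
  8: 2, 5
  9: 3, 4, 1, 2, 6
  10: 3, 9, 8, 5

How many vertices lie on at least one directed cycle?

A vertex is on a directed cycle iff it belongs to a strongly connected component of size ≥ 2 (or has a self-loop).
The vertices on cycles are {1, 5, 7, 8, 9} — 5 in total.

5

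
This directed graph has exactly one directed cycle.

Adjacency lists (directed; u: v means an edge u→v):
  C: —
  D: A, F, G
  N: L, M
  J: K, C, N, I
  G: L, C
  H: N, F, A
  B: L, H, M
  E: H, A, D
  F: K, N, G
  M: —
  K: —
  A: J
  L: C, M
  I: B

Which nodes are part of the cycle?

A, B, H, I, J

DFS with gray/black marking from H:
H gray
  N gray
    L gray
      C gray
      C black
      M gray
      M black
    L black
    N→M: M black — skip
  N black
  F gray
    K gray
    K black
    F→N: N black — skip
    G gray
      G→L: L black — skip
      G→C: C black — skip
    G black
  F black
  A gray
    J gray
      J→K: K black — skip
      J→C: C black — skip
      J→N: N black — skip
      I gray
        B gray
          B→L: L black — skip
          B→H: H is gray → back edge
Back edge closes the cycle H → A → J → I → B → H; its vertices are {A, B, H, I, J}.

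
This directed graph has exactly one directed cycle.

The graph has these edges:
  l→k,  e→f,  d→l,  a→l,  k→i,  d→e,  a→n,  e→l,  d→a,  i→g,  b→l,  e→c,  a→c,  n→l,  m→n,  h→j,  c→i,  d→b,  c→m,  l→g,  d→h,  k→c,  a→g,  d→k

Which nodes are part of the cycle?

DFS with gray/black marking from k:
k gray
  c gray
    i gray
      g gray
      g black
    i black
    m gray
      n gray
        l gray
          l→k: k is gray → back edge
Back edge closes the cycle k → c → m → n → l → k; its vertices are {c, k, l, m, n}.

c, k, l, m, n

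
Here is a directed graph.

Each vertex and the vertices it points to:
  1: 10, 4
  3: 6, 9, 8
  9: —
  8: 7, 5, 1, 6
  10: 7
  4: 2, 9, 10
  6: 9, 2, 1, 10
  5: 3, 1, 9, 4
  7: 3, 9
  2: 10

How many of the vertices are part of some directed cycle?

9

A vertex is on a directed cycle iff it belongs to a strongly connected component of size ≥ 2 (or has a self-loop).
The vertices on cycles are {1, 2, 3, 4, 5, 6, 7, 8, 10} — 9 in total.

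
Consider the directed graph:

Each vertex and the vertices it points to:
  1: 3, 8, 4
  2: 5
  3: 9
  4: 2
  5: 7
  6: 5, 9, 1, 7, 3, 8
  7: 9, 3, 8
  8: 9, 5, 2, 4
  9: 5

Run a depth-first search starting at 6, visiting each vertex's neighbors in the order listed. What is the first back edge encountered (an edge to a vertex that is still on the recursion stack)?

DFS from 6 (visiting each vertex's neighbors in the order listed); mark gray on enter, black on exit:
6 gray
  5 gray
    7 gray
      9 gray
        9→5: 5 is gray → back edge
First back edge: 9 → 5.

9->5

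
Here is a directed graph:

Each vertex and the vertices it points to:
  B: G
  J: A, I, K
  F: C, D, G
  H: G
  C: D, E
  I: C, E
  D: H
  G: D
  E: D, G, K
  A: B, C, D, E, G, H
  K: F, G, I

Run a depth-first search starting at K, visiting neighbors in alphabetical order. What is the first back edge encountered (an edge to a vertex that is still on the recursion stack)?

DFS from K (visiting neighbors in alphabetical order); mark gray on enter, black on exit:
K gray
  F gray
    C gray
      D gray
        H gray
          G gray
            G→D: D is gray → back edge
First back edge: G → D.

G->D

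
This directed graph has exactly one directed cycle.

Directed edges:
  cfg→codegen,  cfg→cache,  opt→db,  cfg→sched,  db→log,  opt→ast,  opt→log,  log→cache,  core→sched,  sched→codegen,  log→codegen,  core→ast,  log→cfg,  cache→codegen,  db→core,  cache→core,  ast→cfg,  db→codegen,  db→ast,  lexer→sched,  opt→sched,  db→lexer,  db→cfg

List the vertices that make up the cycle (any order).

DFS with gray/black marking from core:
core gray
  ast gray
    cfg gray
      sched gray
        codegen gray
        codegen black
      sched black
      cache gray
        cache→core: core is gray → back edge
Back edge closes the cycle core → ast → cfg → cache → core; its vertices are {ast, cfg, core, cache}.

ast, cfg, core, cache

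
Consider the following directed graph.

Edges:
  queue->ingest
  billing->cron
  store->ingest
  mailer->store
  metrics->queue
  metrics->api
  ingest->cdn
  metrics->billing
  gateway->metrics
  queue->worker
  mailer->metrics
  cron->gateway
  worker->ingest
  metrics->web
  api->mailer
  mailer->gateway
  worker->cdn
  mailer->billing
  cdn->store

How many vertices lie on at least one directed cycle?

A vertex is on a directed cycle iff it belongs to a strongly connected component of size ≥ 2 (or has a self-loop).
The vertices on cycles are {api, cdn, cron, store, ingest, mailer, billing, gateway, metrics} — 9 in total.

9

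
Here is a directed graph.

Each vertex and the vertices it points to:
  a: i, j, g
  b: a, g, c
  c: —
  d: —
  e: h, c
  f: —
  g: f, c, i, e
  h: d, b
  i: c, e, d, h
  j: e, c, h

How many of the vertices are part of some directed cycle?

7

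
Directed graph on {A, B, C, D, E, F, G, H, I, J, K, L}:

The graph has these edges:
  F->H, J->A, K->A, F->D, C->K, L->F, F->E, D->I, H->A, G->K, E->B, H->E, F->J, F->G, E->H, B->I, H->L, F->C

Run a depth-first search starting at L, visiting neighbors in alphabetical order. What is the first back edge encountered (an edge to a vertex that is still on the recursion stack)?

DFS from L (visiting neighbors in alphabetical order); mark gray on enter, black on exit:
L gray
  F gray
    C gray
      K gray
        A gray
        A black
      K black
    C black
    D gray
      I gray
      I black
    D black
    E gray
      B gray
        B→I: I black — skip
      B black
      H gray
        H→A: A black — skip
        H→E: E is gray → back edge
First back edge: H → E.

H->E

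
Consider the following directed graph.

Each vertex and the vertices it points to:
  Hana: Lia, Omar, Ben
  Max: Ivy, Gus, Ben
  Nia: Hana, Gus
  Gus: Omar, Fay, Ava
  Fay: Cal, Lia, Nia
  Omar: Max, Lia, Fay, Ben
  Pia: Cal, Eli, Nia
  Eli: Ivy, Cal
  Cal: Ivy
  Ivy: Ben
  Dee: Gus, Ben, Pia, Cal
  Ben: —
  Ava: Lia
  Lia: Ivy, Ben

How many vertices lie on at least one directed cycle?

A vertex is on a directed cycle iff it belongs to a strongly connected component of size ≥ 2 (or has a self-loop).
The vertices on cycles are {Fay, Gus, Max, Nia, Hana, Omar} — 6 in total.

6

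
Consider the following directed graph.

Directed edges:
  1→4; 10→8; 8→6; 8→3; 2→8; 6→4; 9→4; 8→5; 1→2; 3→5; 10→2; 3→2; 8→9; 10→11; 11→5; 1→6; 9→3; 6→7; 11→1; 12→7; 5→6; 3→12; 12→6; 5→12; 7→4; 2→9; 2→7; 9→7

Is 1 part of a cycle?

No

1 lies on a cycle iff there is a path from 1 back to itself.
Exploring from 1, it never reaches itself; equivalently, its strongly connected component is a singleton.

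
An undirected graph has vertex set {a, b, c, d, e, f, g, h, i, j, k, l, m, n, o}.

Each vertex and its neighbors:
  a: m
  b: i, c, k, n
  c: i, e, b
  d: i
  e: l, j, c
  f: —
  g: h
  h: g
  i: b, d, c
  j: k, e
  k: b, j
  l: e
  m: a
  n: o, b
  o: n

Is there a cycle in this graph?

Yes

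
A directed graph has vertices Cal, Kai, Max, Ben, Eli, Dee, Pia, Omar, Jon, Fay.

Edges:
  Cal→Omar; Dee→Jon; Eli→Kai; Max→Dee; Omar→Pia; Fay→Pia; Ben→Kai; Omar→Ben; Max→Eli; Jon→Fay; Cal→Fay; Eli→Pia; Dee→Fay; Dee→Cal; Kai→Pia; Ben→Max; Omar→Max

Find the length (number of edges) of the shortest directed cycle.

4

For each vertex v, BFS finds the shortest path from v back to v.
The shortest such closed walk is Max → Dee → Cal → Omar → Max, length 4.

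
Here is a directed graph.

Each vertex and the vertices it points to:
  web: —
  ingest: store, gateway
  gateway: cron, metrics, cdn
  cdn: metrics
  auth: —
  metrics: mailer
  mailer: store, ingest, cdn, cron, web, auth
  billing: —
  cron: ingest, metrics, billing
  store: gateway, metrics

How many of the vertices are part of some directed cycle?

7

A vertex is on a directed cycle iff it belongs to a strongly connected component of size ≥ 2 (or has a self-loop).
The vertices on cycles are {cdn, cron, store, ingest, mailer, gateway, metrics} — 7 in total.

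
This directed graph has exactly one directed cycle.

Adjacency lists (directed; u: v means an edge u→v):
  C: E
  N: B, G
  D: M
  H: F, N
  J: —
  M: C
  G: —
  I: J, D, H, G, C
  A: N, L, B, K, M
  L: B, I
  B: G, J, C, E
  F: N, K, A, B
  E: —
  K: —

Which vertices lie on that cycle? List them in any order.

A, F, H, I, L

DFS with gray/black marking from I:
I gray
  J gray
  J black
  D gray
    M gray
      C gray
        E gray
        E black
      C black
    M black
  D black
  H gray
    F gray
      N gray
        B gray
          G gray
          G black
          B→J: J black — skip
          B→C: C black — skip
          B→E: E black — skip
        B black
        N→G: G black — skip
      N black
      K gray
      K black
      A gray
        A→N: N black — skip
        L gray
          L→B: B black — skip
          L→I: I is gray → back edge
Back edge closes the cycle I → H → F → A → L → I; its vertices are {A, F, H, I, L}.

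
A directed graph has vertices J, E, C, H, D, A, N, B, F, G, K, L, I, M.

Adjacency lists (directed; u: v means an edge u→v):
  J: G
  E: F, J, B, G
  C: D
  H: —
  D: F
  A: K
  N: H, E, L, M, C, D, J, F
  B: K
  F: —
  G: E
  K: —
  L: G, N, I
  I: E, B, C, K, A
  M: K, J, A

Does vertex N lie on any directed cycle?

Yes

N is on a cycle iff N can reach itself via ≥1 edge.
N → L → N — yes.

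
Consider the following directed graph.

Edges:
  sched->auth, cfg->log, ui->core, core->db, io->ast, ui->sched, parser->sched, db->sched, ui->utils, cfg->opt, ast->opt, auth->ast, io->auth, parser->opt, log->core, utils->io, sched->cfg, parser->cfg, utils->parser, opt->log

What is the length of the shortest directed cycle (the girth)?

5

For each vertex v, BFS finds the shortest path from v back to v.
The shortest such closed walk is core → db → sched → cfg → log → core, length 5.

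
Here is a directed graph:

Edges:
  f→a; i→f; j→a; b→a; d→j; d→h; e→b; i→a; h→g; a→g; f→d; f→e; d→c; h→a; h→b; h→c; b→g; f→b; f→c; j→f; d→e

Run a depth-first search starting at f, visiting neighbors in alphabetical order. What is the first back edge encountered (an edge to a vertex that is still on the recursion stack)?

j→f

DFS from f (visiting neighbors in alphabetical order); mark gray on enter, black on exit:
f gray
  a gray
    g gray
    g black
  a black
  b gray
    b→a: a black — skip
    b→g: g black — skip
  b black
  c gray
  c black
  d gray
    d→c: c black — skip
    e gray
      e→b: b black — skip
    e black
    h gray
      h→a: a black — skip
      h→b: b black — skip
      h→c: c black — skip
      h→g: g black — skip
    h black
    j gray
      j→a: a black — skip
      j→f: f is gray → back edge
First back edge: j → f.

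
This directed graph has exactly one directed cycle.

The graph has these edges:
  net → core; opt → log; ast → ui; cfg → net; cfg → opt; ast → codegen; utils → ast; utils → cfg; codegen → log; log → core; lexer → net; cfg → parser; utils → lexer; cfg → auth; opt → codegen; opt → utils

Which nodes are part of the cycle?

DFS with gray/black marking from utils:
utils gray
  cfg gray
    auth gray
    auth black
    parser gray
    parser black
    net gray
      core gray
      core black
    net black
    opt gray
      log gray
        log→core: core black — skip
      log black
      opt→utils: utils is gray → back edge
Back edge closes the cycle utils → cfg → opt → utils; its vertices are {cfg, opt, utils}.

cfg, opt, utils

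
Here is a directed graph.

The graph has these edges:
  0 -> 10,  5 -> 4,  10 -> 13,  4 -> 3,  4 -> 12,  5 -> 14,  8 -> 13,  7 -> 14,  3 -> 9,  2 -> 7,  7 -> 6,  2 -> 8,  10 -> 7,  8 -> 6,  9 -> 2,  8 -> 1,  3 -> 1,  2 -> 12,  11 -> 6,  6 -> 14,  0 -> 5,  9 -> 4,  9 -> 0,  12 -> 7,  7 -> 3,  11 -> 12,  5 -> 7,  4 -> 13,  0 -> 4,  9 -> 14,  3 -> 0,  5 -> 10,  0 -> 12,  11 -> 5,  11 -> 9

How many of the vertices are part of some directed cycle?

9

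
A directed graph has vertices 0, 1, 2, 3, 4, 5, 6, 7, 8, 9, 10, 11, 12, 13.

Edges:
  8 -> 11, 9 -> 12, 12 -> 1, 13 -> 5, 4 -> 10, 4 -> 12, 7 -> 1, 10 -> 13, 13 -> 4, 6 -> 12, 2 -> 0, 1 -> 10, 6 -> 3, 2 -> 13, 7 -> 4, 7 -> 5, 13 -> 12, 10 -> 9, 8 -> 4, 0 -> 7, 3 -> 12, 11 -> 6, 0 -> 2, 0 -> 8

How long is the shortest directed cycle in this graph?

2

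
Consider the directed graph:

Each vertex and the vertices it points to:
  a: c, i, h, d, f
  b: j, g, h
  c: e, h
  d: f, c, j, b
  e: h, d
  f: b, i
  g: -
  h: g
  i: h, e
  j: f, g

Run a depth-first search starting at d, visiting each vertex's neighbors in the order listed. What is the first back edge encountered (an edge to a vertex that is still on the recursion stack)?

j->f

DFS from d (visiting each vertex's neighbors in the order listed); mark gray on enter, black on exit:
d gray
  f gray
    b gray
      j gray
        j→f: f is gray → back edge
First back edge: j → f.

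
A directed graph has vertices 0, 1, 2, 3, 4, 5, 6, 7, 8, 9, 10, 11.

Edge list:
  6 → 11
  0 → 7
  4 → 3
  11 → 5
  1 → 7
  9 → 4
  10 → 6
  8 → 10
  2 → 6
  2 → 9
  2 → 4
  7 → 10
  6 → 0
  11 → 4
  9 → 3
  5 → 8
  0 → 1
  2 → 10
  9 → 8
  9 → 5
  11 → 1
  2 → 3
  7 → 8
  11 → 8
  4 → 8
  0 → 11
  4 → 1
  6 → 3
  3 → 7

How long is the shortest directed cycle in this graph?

4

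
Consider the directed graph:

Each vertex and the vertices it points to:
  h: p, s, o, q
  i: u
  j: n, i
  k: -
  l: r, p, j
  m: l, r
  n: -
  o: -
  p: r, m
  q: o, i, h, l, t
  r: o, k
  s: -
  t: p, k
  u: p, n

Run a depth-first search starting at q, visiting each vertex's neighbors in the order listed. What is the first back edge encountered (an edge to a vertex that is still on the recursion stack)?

DFS from q (visiting each vertex's neighbors in the order listed); mark gray on enter, black on exit:
q gray
  o gray
  o black
  i gray
    u gray
      p gray
        r gray
          r→o: o black — skip
          k gray
          k black
        r black
        m gray
          l gray
            l→r: r black — skip
            l→p: p is gray → back edge
First back edge: l → p.

l→p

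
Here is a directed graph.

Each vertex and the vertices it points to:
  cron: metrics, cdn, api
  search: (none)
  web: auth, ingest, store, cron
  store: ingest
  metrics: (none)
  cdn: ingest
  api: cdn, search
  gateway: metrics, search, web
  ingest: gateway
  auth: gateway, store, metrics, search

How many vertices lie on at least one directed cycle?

8

A vertex is on a directed cycle iff it belongs to a strongly connected component of size ≥ 2 (or has a self-loop).
The vertices on cycles are {api, cdn, web, auth, cron, store, ingest, gateway} — 8 in total.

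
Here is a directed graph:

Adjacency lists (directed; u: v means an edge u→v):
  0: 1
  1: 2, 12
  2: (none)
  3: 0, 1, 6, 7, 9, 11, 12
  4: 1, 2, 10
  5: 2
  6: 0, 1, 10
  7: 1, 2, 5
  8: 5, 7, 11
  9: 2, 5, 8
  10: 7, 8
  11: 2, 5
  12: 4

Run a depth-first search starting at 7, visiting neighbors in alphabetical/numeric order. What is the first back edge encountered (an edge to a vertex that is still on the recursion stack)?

DFS from 7 (visiting neighbors in alphabetical/numeric order); mark gray on enter, black on exit:
7 gray
  1 gray
    2 gray
    2 black
    12 gray
      4 gray
        4→1: 1 is gray → back edge
First back edge: 4 → 1.

4→1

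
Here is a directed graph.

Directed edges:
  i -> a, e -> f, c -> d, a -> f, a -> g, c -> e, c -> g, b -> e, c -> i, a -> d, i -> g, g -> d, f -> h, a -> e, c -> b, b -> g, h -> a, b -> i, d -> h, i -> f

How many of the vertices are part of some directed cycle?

A vertex is on a directed cycle iff it belongs to a strongly connected component of size ≥ 2 (or has a self-loop).
The vertices on cycles are {a, d, e, f, g, h} — 6 in total.

6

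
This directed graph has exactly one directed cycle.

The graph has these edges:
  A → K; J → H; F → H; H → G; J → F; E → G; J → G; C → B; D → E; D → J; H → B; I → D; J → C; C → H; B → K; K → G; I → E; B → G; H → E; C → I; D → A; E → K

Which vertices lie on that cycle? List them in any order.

C, D, I, J

DFS with gray/black marking from D:
D gray
  A gray
    K gray
      G gray
      G black
    K black
  A black
  E gray
    E→K: K black — skip
    E→G: G black — skip
  E black
  J gray
    J→G: G black — skip
    C gray
      H gray
        H→G: G black — skip
        H→E: E black — skip
        B gray
          B→G: G black — skip
          B→K: K black — skip
        B black
      H black
      I gray
        I→E: E black — skip
        I→D: D is gray → back edge
Back edge closes the cycle D → J → C → I → D; its vertices are {C, D, I, J}.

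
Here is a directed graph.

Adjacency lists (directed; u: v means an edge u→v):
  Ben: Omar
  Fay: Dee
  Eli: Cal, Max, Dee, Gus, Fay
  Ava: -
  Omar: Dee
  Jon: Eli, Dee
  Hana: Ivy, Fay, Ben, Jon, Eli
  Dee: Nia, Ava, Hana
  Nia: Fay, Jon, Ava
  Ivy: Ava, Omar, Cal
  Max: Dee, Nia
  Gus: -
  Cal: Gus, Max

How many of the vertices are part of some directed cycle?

A vertex is on a directed cycle iff it belongs to a strongly connected component of size ≥ 2 (or has a self-loop).
The vertices on cycles are {Ben, Cal, Dee, Eli, Fay, Ivy, Jon, Max, Nia, Hana, Omar} — 11 in total.

11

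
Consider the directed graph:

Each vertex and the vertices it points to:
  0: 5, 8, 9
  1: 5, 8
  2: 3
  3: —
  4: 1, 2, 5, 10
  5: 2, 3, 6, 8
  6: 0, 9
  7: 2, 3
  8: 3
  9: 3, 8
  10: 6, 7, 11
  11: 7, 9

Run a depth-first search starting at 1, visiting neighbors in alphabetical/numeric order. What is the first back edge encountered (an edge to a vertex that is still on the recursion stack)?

DFS from 1 (visiting neighbors in alphabetical/numeric order); mark gray on enter, black on exit:
1 gray
  5 gray
    2 gray
      3 gray
      3 black
    2 black
    5→3: 3 black — skip
    6 gray
      0 gray
        0→5: 5 is gray → back edge
First back edge: 0 → 5.

0→5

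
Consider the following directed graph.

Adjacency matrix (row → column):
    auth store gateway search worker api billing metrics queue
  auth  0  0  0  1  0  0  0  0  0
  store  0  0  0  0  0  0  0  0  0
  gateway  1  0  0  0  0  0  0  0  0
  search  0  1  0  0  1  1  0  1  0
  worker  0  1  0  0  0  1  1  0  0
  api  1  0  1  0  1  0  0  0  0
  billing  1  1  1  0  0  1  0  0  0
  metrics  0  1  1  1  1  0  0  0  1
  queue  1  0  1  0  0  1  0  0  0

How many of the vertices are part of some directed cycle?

A vertex is on a directed cycle iff it belongs to a strongly connected component of size ≥ 2 (or has a self-loop).
The vertices on cycles are {api, auth, queue, search, worker, billing, gateway, metrics} — 8 in total.

8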